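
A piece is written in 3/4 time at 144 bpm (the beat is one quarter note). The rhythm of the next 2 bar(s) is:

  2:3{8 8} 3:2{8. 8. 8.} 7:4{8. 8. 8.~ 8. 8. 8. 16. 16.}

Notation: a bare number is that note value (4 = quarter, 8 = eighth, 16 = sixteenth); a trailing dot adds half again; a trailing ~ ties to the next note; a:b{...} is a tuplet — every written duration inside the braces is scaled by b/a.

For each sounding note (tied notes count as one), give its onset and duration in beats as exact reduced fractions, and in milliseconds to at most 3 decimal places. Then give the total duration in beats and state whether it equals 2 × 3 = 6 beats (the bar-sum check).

1) 0.0ms=0b +312.5ms=3/4b
2) 312.5ms=3/4b +312.5ms=3/4b
3) 625.0ms=3/2b +208.333ms=1/2b
4) 833.333ms=2b +208.333ms=1/2b
5) 1041.667ms=5/2b +208.333ms=1/2b
6) 1250.0ms=3b +178.571ms=3/7b
7) 1428.571ms=24/7b +178.571ms=3/7b
8) 1607.143ms=27/7b +357.143ms=6/7b
9) 1964.286ms=33/7b +178.571ms=3/7b
10) 2142.857ms=36/7b +178.571ms=3/7b
11) 2321.429ms=39/7b +89.286ms=3/14b
12) 2410.714ms=81/14b +89.286ms=3/14b
Σ=6b of 6 (144bpm 3/4) — PASS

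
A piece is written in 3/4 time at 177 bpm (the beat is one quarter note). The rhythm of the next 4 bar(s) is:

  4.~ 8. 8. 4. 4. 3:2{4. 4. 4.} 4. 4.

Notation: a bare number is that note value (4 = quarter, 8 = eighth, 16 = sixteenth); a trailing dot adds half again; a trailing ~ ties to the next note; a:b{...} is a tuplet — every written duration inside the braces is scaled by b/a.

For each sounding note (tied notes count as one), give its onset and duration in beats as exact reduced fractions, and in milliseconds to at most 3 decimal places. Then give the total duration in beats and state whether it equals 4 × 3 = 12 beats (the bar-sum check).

1) 0.0ms=0b +762.712ms=9/4b
2) 762.712ms=9/4b +254.237ms=3/4b
3) 1016.949ms=3b +508.475ms=3/2b
4) 1525.424ms=9/2b +508.475ms=3/2b
5) 2033.898ms=6b +338.983ms=1b
6) 2372.881ms=7b +338.983ms=1b
7) 2711.864ms=8b +338.983ms=1b
8) 3050.847ms=9b +508.475ms=3/2b
9) 3559.322ms=21/2b +508.475ms=3/2b
Σ=12b of 12 (177bpm 3/4) — PASS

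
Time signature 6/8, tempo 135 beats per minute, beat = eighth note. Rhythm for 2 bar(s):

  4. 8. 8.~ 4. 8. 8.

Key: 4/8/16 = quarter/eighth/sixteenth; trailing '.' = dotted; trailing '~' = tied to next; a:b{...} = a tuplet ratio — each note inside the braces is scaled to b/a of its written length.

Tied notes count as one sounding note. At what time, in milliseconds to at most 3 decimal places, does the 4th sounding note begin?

note 4 onset = 9b = 4000.0ms

1. 0.0ms @ 0 + 1333.333ms (3)
2. 1333.333ms @ 3 + 666.667ms (3/2)
3. 2000.0ms @ 9/2 + 2000.0ms (9/2)
4. 4000.0ms @ 9 + 666.667ms (3/2)
5. 4666.667ms @ 21/2 + 666.667ms (3/2)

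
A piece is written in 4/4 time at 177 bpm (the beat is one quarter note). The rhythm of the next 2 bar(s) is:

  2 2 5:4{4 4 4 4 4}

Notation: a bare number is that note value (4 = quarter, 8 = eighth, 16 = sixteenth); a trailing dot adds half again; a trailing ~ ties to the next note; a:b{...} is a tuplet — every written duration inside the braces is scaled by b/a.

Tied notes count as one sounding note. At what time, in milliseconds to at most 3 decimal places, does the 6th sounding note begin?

note 6 onset = 32/5b = 2169.492ms

1. 0.0ms @ 0 + 677.966ms (2)
2. 677.966ms @ 2 + 677.966ms (2)
3. 1355.932ms @ 4 + 271.186ms (4/5)
4. 1627.119ms @ 24/5 + 271.186ms (4/5)
5. 1898.305ms @ 28/5 + 271.186ms (4/5)
6. 2169.492ms @ 32/5 + 271.186ms (4/5)
7. 2440.678ms @ 36/5 + 271.186ms (4/5)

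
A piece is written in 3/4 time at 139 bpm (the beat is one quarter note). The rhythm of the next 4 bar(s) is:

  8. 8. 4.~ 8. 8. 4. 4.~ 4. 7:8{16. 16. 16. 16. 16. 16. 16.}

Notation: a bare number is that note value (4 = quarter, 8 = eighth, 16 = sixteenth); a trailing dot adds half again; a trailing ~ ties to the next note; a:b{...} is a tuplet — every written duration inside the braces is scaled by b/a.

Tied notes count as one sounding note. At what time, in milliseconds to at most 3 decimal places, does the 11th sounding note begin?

note 11 onset = 75/7b = 4624.872ms

1. 0.0ms @ 0 + 323.741ms (3/4)
2. 323.741ms @ 3/4 + 323.741ms (3/4)
3. 647.482ms @ 3/2 + 971.223ms (9/4)
4. 1618.705ms @ 15/4 + 323.741ms (3/4)
5. 1942.446ms @ 9/2 + 647.482ms (3/2)
6. 2589.928ms @ 6 + 1294.964ms (3)
7. 3884.892ms @ 9 + 184.995ms (3/7)
8. 4069.887ms @ 66/7 + 184.995ms (3/7)
9. 4254.882ms @ 69/7 + 184.995ms (3/7)
10. 4439.877ms @ 72/7 + 184.995ms (3/7)
11. 4624.872ms @ 75/7 + 184.995ms (3/7)
12. 4809.866ms @ 78/7 + 184.995ms (3/7)
13. 4994.861ms @ 81/7 + 184.995ms (3/7)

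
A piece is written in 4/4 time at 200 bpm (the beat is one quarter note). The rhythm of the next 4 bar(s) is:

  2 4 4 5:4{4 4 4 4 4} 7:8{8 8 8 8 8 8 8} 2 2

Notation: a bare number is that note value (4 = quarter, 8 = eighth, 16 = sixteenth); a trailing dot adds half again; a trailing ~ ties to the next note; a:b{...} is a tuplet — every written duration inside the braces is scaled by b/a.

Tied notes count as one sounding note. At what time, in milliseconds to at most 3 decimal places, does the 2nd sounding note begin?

1. 0.0ms @ 0 + 600.0ms (2)
2. 600.0ms @ 2 + 300.0ms (1)
3. 900.0ms @ 3 + 300.0ms (1)
4. 1200.0ms @ 4 + 240.0ms (4/5)
5. 1440.0ms @ 24/5 + 240.0ms (4/5)
6. 1680.0ms @ 28/5 + 240.0ms (4/5)
7. 1920.0ms @ 32/5 + 240.0ms (4/5)
8. 2160.0ms @ 36/5 + 240.0ms (4/5)
9. 2400.0ms @ 8 + 171.429ms (4/7)
10. 2571.429ms @ 60/7 + 171.429ms (4/7)
11. 2742.857ms @ 64/7 + 171.429ms (4/7)
12. 2914.286ms @ 68/7 + 171.429ms (4/7)
13. 3085.714ms @ 72/7 + 171.429ms (4/7)
14. 3257.143ms @ 76/7 + 171.429ms (4/7)
15. 3428.571ms @ 80/7 + 171.429ms (4/7)
16. 3600.0ms @ 12 + 600.0ms (2)
17. 4200.0ms @ 14 + 600.0ms (2)

note 2 onset = 2b = 600.0ms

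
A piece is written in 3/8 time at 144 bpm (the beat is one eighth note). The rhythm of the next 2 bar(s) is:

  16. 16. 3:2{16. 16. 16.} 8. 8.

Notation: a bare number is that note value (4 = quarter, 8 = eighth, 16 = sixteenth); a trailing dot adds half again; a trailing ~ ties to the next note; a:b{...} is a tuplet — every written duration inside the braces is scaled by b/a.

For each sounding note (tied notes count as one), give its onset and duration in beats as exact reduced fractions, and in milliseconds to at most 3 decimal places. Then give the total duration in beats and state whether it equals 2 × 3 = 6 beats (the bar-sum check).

1) 0.0ms=0b +312.5ms=3/4b
2) 312.5ms=3/4b +312.5ms=3/4b
3) 625.0ms=3/2b +208.333ms=1/2b
4) 833.333ms=2b +208.333ms=1/2b
5) 1041.667ms=5/2b +208.333ms=1/2b
6) 1250.0ms=3b +625.0ms=3/2b
7) 1875.0ms=9/2b +625.0ms=3/2b
Σ=6b of 6 (144bpm 3/8) — PASS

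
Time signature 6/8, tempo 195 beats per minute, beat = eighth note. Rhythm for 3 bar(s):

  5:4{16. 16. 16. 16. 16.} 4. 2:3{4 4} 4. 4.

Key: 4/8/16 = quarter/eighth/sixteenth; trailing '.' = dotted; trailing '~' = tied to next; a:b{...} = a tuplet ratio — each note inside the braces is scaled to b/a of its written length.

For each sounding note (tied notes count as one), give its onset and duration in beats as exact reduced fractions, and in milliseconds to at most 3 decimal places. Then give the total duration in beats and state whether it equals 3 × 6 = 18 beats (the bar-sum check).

1) 0.0ms=0b +184.615ms=3/5b
2) 184.615ms=3/5b +184.615ms=3/5b
3) 369.231ms=6/5b +184.615ms=3/5b
4) 553.846ms=9/5b +184.615ms=3/5b
5) 738.462ms=12/5b +184.615ms=3/5b
6) 923.077ms=3b +923.077ms=3b
7) 1846.154ms=6b +923.077ms=3b
8) 2769.231ms=9b +923.077ms=3b
9) 3692.308ms=12b +923.077ms=3b
10) 4615.385ms=15b +923.077ms=3b
Σ=18b of 18 (195bpm 6/8) — PASS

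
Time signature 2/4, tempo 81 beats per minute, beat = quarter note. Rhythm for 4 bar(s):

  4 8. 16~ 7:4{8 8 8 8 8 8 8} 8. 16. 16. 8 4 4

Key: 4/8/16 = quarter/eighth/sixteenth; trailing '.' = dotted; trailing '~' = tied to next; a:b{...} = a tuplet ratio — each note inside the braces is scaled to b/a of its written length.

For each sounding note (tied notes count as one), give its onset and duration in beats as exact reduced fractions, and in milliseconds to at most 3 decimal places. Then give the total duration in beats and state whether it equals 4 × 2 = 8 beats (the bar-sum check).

1) 0.0ms=0b +740.741ms=1b
2) 740.741ms=1b +555.556ms=3/4b
3) 1296.296ms=7/4b +396.825ms=15/28b
4) 1693.122ms=16/7b +211.64ms=2/7b
5) 1904.762ms=18/7b +211.64ms=2/7b
6) 2116.402ms=20/7b +211.64ms=2/7b
7) 2328.042ms=22/7b +211.64ms=2/7b
8) 2539.683ms=24/7b +211.64ms=2/7b
9) 2751.323ms=26/7b +211.64ms=2/7b
10) 2962.963ms=4b +555.556ms=3/4b
11) 3518.519ms=19/4b +277.778ms=3/8b
12) 3796.296ms=41/8b +277.778ms=3/8b
13) 4074.074ms=11/2b +370.37ms=1/2b
14) 4444.444ms=6b +740.741ms=1b
15) 5185.185ms=7b +740.741ms=1b
Σ=8b of 8 (81bpm 2/4) — PASS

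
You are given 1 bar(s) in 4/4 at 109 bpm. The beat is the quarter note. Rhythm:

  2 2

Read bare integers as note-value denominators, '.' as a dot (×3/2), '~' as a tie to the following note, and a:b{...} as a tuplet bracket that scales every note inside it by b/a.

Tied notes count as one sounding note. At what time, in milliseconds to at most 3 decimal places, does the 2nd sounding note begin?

note 2 onset = 2b = 1100.917ms

1. 0.0ms @ 0 + 1100.917ms (2)
2. 1100.917ms @ 2 + 1100.917ms (2)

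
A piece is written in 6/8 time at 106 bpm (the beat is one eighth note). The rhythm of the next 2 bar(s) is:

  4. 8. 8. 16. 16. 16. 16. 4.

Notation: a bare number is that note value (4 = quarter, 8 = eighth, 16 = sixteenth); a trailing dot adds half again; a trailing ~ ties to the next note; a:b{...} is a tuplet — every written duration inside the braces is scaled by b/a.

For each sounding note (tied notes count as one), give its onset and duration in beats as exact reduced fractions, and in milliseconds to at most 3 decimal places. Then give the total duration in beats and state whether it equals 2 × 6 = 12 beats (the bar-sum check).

1) 0.0ms=0b +1698.113ms=3b
2) 1698.113ms=3b +849.057ms=3/2b
3) 2547.17ms=9/2b +849.057ms=3/2b
4) 3396.226ms=6b +424.528ms=3/4b
5) 3820.755ms=27/4b +424.528ms=3/4b
6) 4245.283ms=15/2b +424.528ms=3/4b
7) 4669.811ms=33/4b +424.528ms=3/4b
8) 5094.34ms=9b +1698.113ms=3b
Σ=12b of 12 (106bpm 6/8) — PASS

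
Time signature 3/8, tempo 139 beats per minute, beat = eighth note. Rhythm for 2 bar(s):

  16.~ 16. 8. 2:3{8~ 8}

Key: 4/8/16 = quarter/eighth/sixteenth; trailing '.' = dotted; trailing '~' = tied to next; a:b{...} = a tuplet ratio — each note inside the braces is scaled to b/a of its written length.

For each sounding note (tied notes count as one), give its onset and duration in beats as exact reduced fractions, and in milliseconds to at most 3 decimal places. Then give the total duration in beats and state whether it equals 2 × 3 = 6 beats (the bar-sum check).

1) 0.0ms=0b +647.482ms=3/2b
2) 647.482ms=3/2b +647.482ms=3/2b
3) 1294.964ms=3b +1294.964ms=3b
Σ=6b of 6 (139bpm 3/8) — PASS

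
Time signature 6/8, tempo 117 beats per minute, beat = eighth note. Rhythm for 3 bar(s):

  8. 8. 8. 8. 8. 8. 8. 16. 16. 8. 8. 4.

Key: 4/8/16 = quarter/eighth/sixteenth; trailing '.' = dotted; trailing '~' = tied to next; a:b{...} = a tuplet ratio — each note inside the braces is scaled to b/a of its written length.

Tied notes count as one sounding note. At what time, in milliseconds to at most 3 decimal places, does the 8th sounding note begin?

1. 0.0ms @ 0 + 769.231ms (3/2)
2. 769.231ms @ 3/2 + 769.231ms (3/2)
3. 1538.462ms @ 3 + 769.231ms (3/2)
4. 2307.692ms @ 9/2 + 769.231ms (3/2)
5. 3076.923ms @ 6 + 769.231ms (3/2)
6. 3846.154ms @ 15/2 + 769.231ms (3/2)
7. 4615.385ms @ 9 + 769.231ms (3/2)
8. 5384.615ms @ 21/2 + 384.615ms (3/4)
9. 5769.231ms @ 45/4 + 384.615ms (3/4)
10. 6153.846ms @ 12 + 769.231ms (3/2)
11. 6923.077ms @ 27/2 + 769.231ms (3/2)
12. 7692.308ms @ 15 + 1538.462ms (3)

note 8 onset = 21/2b = 5384.615ms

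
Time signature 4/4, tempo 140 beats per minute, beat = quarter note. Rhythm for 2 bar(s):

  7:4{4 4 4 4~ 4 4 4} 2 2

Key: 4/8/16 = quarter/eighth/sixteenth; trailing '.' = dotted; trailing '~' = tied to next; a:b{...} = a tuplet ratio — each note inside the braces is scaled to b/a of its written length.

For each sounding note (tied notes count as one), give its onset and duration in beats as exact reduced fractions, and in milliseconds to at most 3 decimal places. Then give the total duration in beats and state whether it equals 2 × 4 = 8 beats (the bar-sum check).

1) 0.0ms=0b +244.898ms=4/7b
2) 244.898ms=4/7b +244.898ms=4/7b
3) 489.796ms=8/7b +244.898ms=4/7b
4) 734.694ms=12/7b +489.796ms=8/7b
5) 1224.49ms=20/7b +244.898ms=4/7b
6) 1469.388ms=24/7b +244.898ms=4/7b
7) 1714.286ms=4b +857.143ms=2b
8) 2571.429ms=6b +857.143ms=2b
Σ=8b of 8 (140bpm 4/4) — PASS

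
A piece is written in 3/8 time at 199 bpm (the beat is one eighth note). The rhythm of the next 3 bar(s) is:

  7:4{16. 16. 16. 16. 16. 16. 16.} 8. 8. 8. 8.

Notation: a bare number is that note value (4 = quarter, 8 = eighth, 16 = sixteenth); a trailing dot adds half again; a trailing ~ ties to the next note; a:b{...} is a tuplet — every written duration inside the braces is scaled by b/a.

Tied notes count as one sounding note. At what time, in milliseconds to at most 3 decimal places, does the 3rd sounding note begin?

note 3 onset = 6/7b = 258.435ms

1. 0.0ms @ 0 + 129.218ms (3/7)
2. 129.218ms @ 3/7 + 129.218ms (3/7)
3. 258.435ms @ 6/7 + 129.218ms (3/7)
4. 387.653ms @ 9/7 + 129.218ms (3/7)
5. 516.87ms @ 12/7 + 129.218ms (3/7)
6. 646.088ms @ 15/7 + 129.218ms (3/7)
7. 775.305ms @ 18/7 + 129.218ms (3/7)
8. 904.523ms @ 3 + 452.261ms (3/2)
9. 1356.784ms @ 9/2 + 452.261ms (3/2)
10. 1809.045ms @ 6 + 452.261ms (3/2)
11. 2261.307ms @ 15/2 + 452.261ms (3/2)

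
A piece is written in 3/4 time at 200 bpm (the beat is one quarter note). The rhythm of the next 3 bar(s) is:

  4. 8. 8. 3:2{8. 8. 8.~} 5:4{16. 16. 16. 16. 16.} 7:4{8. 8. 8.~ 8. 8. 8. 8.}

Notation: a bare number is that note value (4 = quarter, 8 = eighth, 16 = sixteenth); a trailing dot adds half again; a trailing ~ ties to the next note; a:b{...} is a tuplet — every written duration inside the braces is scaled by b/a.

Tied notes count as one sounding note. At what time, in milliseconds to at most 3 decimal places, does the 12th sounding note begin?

1. 0.0ms @ 0 + 450.0ms (3/2)
2. 450.0ms @ 3/2 + 225.0ms (3/4)
3. 675.0ms @ 9/4 + 225.0ms (3/4)
4. 900.0ms @ 3 + 150.0ms (1/2)
5. 1050.0ms @ 7/2 + 150.0ms (1/2)
6. 1200.0ms @ 4 + 240.0ms (4/5)
7. 1440.0ms @ 24/5 + 90.0ms (3/10)
8. 1530.0ms @ 51/10 + 90.0ms (3/10)
9. 1620.0ms @ 27/5 + 90.0ms (3/10)
10. 1710.0ms @ 57/10 + 90.0ms (3/10)
11. 1800.0ms @ 6 + 128.571ms (3/7)
12. 1928.571ms @ 45/7 + 128.571ms (3/7)
13. 2057.143ms @ 48/7 + 257.143ms (6/7)
14. 2314.286ms @ 54/7 + 128.571ms (3/7)
15. 2442.857ms @ 57/7 + 128.571ms (3/7)
16. 2571.429ms @ 60/7 + 128.571ms (3/7)

note 12 onset = 45/7b = 1928.571ms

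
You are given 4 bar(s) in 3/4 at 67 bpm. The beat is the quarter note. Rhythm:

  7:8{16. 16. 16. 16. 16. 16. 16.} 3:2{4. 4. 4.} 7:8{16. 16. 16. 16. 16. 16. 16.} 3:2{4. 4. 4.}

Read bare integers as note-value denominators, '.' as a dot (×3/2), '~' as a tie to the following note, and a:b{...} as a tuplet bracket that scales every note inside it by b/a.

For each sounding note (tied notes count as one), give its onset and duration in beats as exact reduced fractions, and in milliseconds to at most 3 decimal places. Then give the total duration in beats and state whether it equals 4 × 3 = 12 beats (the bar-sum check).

1) 0.0ms=0b +383.795ms=3/7b
2) 383.795ms=3/7b +383.795ms=3/7b
3) 767.591ms=6/7b +383.795ms=3/7b
4) 1151.386ms=9/7b +383.795ms=3/7b
5) 1535.181ms=12/7b +383.795ms=3/7b
6) 1918.977ms=15/7b +383.795ms=3/7b
7) 2302.772ms=18/7b +383.795ms=3/7b
8) 2686.567ms=3b +895.522ms=1b
9) 3582.09ms=4b +895.522ms=1b
10) 4477.612ms=5b +895.522ms=1b
11) 5373.134ms=6b +383.795ms=3/7b
12) 5756.93ms=45/7b +383.795ms=3/7b
13) 6140.725ms=48/7b +383.795ms=3/7b
14) 6524.52ms=51/7b +383.795ms=3/7b
15) 6908.316ms=54/7b +383.795ms=3/7b
16) 7292.111ms=57/7b +383.795ms=3/7b
17) 7675.906ms=60/7b +383.795ms=3/7b
18) 8059.701ms=9b +895.522ms=1b
19) 8955.224ms=10b +895.522ms=1b
20) 9850.746ms=11b +895.522ms=1b
Σ=12b of 12 (67bpm 3/4) — PASS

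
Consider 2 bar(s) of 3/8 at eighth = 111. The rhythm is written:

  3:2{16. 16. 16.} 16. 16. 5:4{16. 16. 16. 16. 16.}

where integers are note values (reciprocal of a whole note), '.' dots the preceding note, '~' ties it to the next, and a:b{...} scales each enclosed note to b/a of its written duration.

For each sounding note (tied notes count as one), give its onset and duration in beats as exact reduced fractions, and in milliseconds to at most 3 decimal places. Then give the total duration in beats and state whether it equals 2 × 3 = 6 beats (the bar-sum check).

1) 0.0ms=0b +270.27ms=1/2b
2) 270.27ms=1/2b +270.27ms=1/2b
3) 540.541ms=1b +270.27ms=1/2b
4) 810.811ms=3/2b +405.405ms=3/4b
5) 1216.216ms=9/4b +405.405ms=3/4b
6) 1621.622ms=3b +324.324ms=3/5b
7) 1945.946ms=18/5b +324.324ms=3/5b
8) 2270.27ms=21/5b +324.324ms=3/5b
9) 2594.595ms=24/5b +324.324ms=3/5b
10) 2918.919ms=27/5b +324.324ms=3/5b
Σ=6b of 6 (111bpm 3/8) — PASS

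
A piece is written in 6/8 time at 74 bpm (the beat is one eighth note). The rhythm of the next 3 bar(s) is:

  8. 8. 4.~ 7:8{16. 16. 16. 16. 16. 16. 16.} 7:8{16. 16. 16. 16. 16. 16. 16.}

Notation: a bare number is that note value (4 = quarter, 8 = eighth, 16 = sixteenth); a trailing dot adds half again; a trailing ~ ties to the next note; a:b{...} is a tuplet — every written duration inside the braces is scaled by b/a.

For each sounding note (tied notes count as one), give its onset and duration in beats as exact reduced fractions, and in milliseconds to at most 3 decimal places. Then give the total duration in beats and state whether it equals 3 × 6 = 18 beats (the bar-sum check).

1) 0.0ms=0b +1216.216ms=3/2b
2) 1216.216ms=3/2b +1216.216ms=3/2b
3) 2432.432ms=3b +3127.413ms=27/7b
4) 5559.846ms=48/7b +694.981ms=6/7b
5) 6254.826ms=54/7b +694.981ms=6/7b
6) 6949.807ms=60/7b +694.981ms=6/7b
7) 7644.788ms=66/7b +694.981ms=6/7b
8) 8339.768ms=72/7b +694.981ms=6/7b
9) 9034.749ms=78/7b +694.981ms=6/7b
10) 9729.73ms=12b +694.981ms=6/7b
11) 10424.71ms=90/7b +694.981ms=6/7b
12) 11119.691ms=96/7b +694.981ms=6/7b
13) 11814.672ms=102/7b +694.981ms=6/7b
14) 12509.653ms=108/7b +694.981ms=6/7b
15) 13204.633ms=114/7b +694.981ms=6/7b
16) 13899.614ms=120/7b +694.981ms=6/7b
Σ=18b of 18 (74bpm 6/8) — PASS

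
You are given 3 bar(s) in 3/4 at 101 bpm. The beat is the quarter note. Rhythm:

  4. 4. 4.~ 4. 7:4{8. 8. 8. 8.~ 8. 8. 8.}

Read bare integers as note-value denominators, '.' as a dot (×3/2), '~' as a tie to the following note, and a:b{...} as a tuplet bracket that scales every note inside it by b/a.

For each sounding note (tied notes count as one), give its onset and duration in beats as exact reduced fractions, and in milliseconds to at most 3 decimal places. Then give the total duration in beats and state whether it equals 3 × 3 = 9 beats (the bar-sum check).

1) 0.0ms=0b +891.089ms=3/2b
2) 891.089ms=3/2b +891.089ms=3/2b
3) 1782.178ms=3b +1782.178ms=3b
4) 3564.356ms=6b +254.597ms=3/7b
5) 3818.953ms=45/7b +254.597ms=3/7b
6) 4073.55ms=48/7b +254.597ms=3/7b
7) 4328.147ms=51/7b +509.194ms=6/7b
8) 4837.341ms=57/7b +254.597ms=3/7b
9) 5091.938ms=60/7b +254.597ms=3/7b
Σ=9b of 9 (101bpm 3/4) — PASS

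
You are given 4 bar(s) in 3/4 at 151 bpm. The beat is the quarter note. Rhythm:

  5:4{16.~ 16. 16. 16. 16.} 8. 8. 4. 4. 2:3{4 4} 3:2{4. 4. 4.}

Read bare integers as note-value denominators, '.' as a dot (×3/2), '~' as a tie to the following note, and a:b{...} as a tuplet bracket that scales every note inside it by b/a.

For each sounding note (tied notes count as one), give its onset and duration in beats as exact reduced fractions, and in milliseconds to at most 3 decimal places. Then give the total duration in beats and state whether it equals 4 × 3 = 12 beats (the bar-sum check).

1) 0.0ms=0b +238.411ms=3/5b
2) 238.411ms=3/5b +119.205ms=3/10b
3) 357.616ms=9/10b +119.205ms=3/10b
4) 476.821ms=6/5b +119.205ms=3/10b
5) 596.026ms=3/2b +298.013ms=3/4b
6) 894.04ms=9/4b +298.013ms=3/4b
7) 1192.053ms=3b +596.026ms=3/2b
8) 1788.079ms=9/2b +596.026ms=3/2b
9) 2384.106ms=6b +596.026ms=3/2b
10) 2980.132ms=15/2b +596.026ms=3/2b
11) 3576.159ms=9b +397.351ms=1b
12) 3973.51ms=10b +397.351ms=1b
13) 4370.861ms=11b +397.351ms=1b
Σ=12b of 12 (151bpm 3/4) — PASS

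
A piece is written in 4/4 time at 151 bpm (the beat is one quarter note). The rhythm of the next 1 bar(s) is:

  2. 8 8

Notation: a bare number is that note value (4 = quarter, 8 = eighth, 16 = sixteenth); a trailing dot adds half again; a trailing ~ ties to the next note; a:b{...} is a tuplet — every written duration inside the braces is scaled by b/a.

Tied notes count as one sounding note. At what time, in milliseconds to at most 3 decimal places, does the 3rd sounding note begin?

note 3 onset = 7/2b = 1390.728ms

1. 0.0ms @ 0 + 1192.053ms (3)
2. 1192.053ms @ 3 + 198.675ms (1/2)
3. 1390.728ms @ 7/2 + 198.675ms (1/2)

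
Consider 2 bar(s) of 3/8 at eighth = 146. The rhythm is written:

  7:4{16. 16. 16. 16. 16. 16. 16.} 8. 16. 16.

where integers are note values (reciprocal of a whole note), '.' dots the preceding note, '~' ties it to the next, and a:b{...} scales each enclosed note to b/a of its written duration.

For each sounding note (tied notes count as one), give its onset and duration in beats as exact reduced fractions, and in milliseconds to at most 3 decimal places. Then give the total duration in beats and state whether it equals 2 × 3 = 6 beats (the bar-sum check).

1) 0.0ms=0b +176.125ms=3/7b
2) 176.125ms=3/7b +176.125ms=3/7b
3) 352.25ms=6/7b +176.125ms=3/7b
4) 528.376ms=9/7b +176.125ms=3/7b
5) 704.501ms=12/7b +176.125ms=3/7b
6) 880.626ms=15/7b +176.125ms=3/7b
7) 1056.751ms=18/7b +176.125ms=3/7b
8) 1232.877ms=3b +616.438ms=3/2b
9) 1849.315ms=9/2b +308.219ms=3/4b
10) 2157.534ms=21/4b +308.219ms=3/4b
Σ=6b of 6 (146bpm 3/8) — PASS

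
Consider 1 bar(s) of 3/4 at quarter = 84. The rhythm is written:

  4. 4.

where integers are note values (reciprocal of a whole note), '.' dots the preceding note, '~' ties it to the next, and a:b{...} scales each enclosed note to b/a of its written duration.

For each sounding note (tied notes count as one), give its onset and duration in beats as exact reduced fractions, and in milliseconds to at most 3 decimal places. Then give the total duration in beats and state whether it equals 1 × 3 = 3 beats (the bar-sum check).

1) 0.0ms=0b +1071.429ms=3/2b
2) 1071.429ms=3/2b +1071.429ms=3/2b
Σ=3b of 3 (84bpm 3/4) — PASS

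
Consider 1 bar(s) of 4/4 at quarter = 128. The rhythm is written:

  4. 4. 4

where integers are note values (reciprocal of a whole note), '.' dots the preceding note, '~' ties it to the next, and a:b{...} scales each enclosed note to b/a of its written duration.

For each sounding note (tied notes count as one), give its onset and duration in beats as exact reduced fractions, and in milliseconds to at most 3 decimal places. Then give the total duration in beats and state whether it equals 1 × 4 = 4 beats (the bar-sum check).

1) 0.0ms=0b +703.125ms=3/2b
2) 703.125ms=3/2b +703.125ms=3/2b
3) 1406.25ms=3b +468.75ms=1b
Σ=4b of 4 (128bpm 4/4) — PASS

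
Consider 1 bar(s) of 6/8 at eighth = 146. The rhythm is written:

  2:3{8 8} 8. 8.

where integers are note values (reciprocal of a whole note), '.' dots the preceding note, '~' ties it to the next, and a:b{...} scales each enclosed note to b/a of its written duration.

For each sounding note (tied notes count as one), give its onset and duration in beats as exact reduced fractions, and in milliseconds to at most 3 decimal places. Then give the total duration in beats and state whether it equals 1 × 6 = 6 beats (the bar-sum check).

1) 0.0ms=0b +616.438ms=3/2b
2) 616.438ms=3/2b +616.438ms=3/2b
3) 1232.877ms=3b +616.438ms=3/2b
4) 1849.315ms=9/2b +616.438ms=3/2b
Σ=6b of 6 (146bpm 6/8) — PASS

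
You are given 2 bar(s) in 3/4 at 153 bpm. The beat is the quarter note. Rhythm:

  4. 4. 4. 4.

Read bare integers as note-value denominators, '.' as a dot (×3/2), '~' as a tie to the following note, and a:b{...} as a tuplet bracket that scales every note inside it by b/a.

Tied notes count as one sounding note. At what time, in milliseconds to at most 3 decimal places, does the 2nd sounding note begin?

note 2 onset = 3/2b = 588.235ms

1. 0.0ms @ 0 + 588.235ms (3/2)
2. 588.235ms @ 3/2 + 588.235ms (3/2)
3. 1176.471ms @ 3 + 588.235ms (3/2)
4. 1764.706ms @ 9/2 + 588.235ms (3/2)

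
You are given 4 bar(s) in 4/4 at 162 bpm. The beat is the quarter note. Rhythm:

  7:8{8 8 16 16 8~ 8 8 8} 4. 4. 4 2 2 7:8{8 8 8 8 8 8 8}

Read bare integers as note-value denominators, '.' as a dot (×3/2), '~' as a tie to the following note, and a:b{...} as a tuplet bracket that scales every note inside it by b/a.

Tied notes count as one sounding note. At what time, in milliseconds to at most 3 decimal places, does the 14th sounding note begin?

note 14 onset = 88/7b = 4656.085ms

1. 0.0ms @ 0 + 211.64ms (4/7)
2. 211.64ms @ 4/7 + 211.64ms (4/7)
3. 423.28ms @ 8/7 + 105.82ms (2/7)
4. 529.101ms @ 10/7 + 105.82ms (2/7)
5. 634.921ms @ 12/7 + 423.28ms (8/7)
6. 1058.201ms @ 20/7 + 211.64ms (4/7)
7. 1269.841ms @ 24/7 + 211.64ms (4/7)
8. 1481.481ms @ 4 + 555.556ms (3/2)
9. 2037.037ms @ 11/2 + 555.556ms (3/2)
10. 2592.593ms @ 7 + 370.37ms (1)
11. 2962.963ms @ 8 + 740.741ms (2)
12. 3703.704ms @ 10 + 740.741ms (2)
13. 4444.444ms @ 12 + 211.64ms (4/7)
14. 4656.085ms @ 88/7 + 211.64ms (4/7)
15. 4867.725ms @ 92/7 + 211.64ms (4/7)
16. 5079.365ms @ 96/7 + 211.64ms (4/7)
17. 5291.005ms @ 100/7 + 211.64ms (4/7)
18. 5502.646ms @ 104/7 + 211.64ms (4/7)
19. 5714.286ms @ 108/7 + 211.64ms (4/7)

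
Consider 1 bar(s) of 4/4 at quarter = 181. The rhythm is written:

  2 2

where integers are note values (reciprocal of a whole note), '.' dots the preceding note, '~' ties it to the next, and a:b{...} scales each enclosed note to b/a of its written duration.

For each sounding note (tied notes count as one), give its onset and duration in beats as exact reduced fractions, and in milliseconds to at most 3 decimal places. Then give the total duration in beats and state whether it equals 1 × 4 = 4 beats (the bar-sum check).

1) 0.0ms=0b +662.983ms=2b
2) 662.983ms=2b +662.983ms=2b
Σ=4b of 4 (181bpm 4/4) — PASS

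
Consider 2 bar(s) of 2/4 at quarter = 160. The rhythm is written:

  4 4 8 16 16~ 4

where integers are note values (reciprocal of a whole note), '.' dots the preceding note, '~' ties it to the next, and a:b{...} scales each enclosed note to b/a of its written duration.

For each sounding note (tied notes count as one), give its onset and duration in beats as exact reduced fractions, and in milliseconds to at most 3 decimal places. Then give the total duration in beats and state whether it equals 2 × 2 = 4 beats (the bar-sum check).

1) 0.0ms=0b +375.0ms=1b
2) 375.0ms=1b +375.0ms=1b
3) 750.0ms=2b +187.5ms=1/2b
4) 937.5ms=5/2b +93.75ms=1/4b
5) 1031.25ms=11/4b +468.75ms=5/4b
Σ=4b of 4 (160bpm 2/4) — PASS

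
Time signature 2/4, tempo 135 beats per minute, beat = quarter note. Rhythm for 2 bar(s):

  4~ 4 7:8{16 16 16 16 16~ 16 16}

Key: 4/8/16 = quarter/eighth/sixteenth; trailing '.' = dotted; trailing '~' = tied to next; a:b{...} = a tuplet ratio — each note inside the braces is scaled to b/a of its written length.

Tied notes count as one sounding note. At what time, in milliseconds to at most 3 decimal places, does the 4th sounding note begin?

1. 0.0ms @ 0 + 888.889ms (2)
2. 888.889ms @ 2 + 126.984ms (2/7)
3. 1015.873ms @ 16/7 + 126.984ms (2/7)
4. 1142.857ms @ 18/7 + 126.984ms (2/7)
5. 1269.841ms @ 20/7 + 126.984ms (2/7)
6. 1396.825ms @ 22/7 + 253.968ms (4/7)
7. 1650.794ms @ 26/7 + 126.984ms (2/7)

note 4 onset = 18/7b = 1142.857ms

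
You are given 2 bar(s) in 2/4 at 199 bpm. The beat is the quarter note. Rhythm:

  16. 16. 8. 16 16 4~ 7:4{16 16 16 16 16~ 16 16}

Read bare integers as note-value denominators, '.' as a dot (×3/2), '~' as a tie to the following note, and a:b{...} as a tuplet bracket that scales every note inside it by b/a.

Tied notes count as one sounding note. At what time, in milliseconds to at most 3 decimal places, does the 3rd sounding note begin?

1. 0.0ms @ 0 + 113.065ms (3/8)
2. 113.065ms @ 3/8 + 113.065ms (3/8)
3. 226.131ms @ 3/4 + 226.131ms (3/4)
4. 452.261ms @ 3/2 + 75.377ms (1/4)
5. 527.638ms @ 7/4 + 75.377ms (1/4)
6. 603.015ms @ 2 + 344.58ms (8/7)
7. 947.595ms @ 22/7 + 43.073ms (1/7)
8. 990.668ms @ 23/7 + 43.073ms (1/7)
9. 1033.74ms @ 24/7 + 43.073ms (1/7)
10. 1076.813ms @ 25/7 + 86.145ms (2/7)
11. 1162.958ms @ 27/7 + 43.073ms (1/7)

note 3 onset = 3/4b = 226.131ms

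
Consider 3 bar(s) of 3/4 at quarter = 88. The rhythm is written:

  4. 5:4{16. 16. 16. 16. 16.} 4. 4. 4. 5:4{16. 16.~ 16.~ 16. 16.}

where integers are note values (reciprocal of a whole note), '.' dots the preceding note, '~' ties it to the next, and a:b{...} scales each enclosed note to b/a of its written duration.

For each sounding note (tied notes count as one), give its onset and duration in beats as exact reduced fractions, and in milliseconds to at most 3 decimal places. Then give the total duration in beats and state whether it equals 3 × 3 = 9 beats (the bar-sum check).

1) 0.0ms=0b +1022.727ms=3/2b
2) 1022.727ms=3/2b +204.545ms=3/10b
3) 1227.273ms=9/5b +204.545ms=3/10b
4) 1431.818ms=21/10b +204.545ms=3/10b
5) 1636.364ms=12/5b +204.545ms=3/10b
6) 1840.909ms=27/10b +204.545ms=3/10b
7) 2045.455ms=3b +1022.727ms=3/2b
8) 3068.182ms=9/2b +1022.727ms=3/2b
9) 4090.909ms=6b +1022.727ms=3/2b
10) 5113.636ms=15/2b +204.545ms=3/10b
11) 5318.182ms=39/5b +613.636ms=9/10b
12) 5931.818ms=87/10b +204.545ms=3/10b
Σ=9b of 9 (88bpm 3/4) — PASS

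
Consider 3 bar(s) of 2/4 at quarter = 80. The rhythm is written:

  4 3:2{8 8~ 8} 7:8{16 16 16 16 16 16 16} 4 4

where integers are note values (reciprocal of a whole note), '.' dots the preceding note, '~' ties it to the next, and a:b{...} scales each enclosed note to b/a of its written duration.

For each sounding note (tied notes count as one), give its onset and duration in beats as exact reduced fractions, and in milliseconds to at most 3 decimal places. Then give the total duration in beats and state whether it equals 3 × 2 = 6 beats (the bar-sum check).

1) 0.0ms=0b +750.0ms=1b
2) 750.0ms=1b +250.0ms=1/3b
3) 1000.0ms=4/3b +500.0ms=2/3b
4) 1500.0ms=2b +214.286ms=2/7b
5) 1714.286ms=16/7b +214.286ms=2/7b
6) 1928.571ms=18/7b +214.286ms=2/7b
7) 2142.857ms=20/7b +214.286ms=2/7b
8) 2357.143ms=22/7b +214.286ms=2/7b
9) 2571.429ms=24/7b +214.286ms=2/7b
10) 2785.714ms=26/7b +214.286ms=2/7b
11) 3000.0ms=4b +750.0ms=1b
12) 3750.0ms=5b +750.0ms=1b
Σ=6b of 6 (80bpm 2/4) — PASS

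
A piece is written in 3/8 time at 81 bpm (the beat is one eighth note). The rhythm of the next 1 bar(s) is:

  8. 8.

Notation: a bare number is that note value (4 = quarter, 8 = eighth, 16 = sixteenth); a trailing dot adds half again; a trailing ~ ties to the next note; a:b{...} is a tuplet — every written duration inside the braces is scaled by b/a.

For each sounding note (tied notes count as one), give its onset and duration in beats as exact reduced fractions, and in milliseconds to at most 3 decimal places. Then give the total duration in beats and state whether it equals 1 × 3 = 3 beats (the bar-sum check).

1) 0.0ms=0b +1111.111ms=3/2b
2) 1111.111ms=3/2b +1111.111ms=3/2b
Σ=3b of 3 (81bpm 3/8) — PASS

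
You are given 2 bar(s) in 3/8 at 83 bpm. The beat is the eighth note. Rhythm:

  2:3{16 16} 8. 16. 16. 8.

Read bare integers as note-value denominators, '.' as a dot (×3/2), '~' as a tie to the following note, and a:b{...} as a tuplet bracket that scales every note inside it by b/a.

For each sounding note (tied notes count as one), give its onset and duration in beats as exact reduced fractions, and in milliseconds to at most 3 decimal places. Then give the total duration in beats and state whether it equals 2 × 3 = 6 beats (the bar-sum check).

1) 0.0ms=0b +542.169ms=3/4b
2) 542.169ms=3/4b +542.169ms=3/4b
3) 1084.337ms=3/2b +1084.337ms=3/2b
4) 2168.675ms=3b +542.169ms=3/4b
5) 2710.843ms=15/4b +542.169ms=3/4b
6) 3253.012ms=9/2b +1084.337ms=3/2b
Σ=6b of 6 (83bpm 3/8) — PASS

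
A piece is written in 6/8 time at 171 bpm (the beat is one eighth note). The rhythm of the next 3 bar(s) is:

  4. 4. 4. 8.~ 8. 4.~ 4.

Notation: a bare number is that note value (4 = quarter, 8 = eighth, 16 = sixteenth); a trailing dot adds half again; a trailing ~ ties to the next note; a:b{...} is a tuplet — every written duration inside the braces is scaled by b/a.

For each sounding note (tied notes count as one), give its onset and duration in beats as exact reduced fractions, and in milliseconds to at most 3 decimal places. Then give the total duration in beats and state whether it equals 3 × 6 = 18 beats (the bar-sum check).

1) 0.0ms=0b +1052.632ms=3b
2) 1052.632ms=3b +1052.632ms=3b
3) 2105.263ms=6b +1052.632ms=3b
4) 3157.895ms=9b +1052.632ms=3b
5) 4210.526ms=12b +2105.263ms=6b
Σ=18b of 18 (171bpm 6/8) — PASS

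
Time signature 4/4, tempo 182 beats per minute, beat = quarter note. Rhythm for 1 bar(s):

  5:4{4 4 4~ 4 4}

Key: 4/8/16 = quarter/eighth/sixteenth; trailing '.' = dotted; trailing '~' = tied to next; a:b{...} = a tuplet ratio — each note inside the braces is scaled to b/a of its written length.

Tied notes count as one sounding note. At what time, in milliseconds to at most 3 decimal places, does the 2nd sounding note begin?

1. 0.0ms @ 0 + 263.736ms (4/5)
2. 263.736ms @ 4/5 + 263.736ms (4/5)
3. 527.473ms @ 8/5 + 527.473ms (8/5)
4. 1054.945ms @ 16/5 + 263.736ms (4/5)

note 2 onset = 4/5b = 263.736ms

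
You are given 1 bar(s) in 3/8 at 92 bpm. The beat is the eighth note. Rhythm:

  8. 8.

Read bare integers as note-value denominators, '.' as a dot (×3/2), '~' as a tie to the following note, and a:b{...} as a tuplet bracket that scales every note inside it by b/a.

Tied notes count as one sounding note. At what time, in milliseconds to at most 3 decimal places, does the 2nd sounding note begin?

note 2 onset = 3/2b = 978.261ms

1. 0.0ms @ 0 + 978.261ms (3/2)
2. 978.261ms @ 3/2 + 978.261ms (3/2)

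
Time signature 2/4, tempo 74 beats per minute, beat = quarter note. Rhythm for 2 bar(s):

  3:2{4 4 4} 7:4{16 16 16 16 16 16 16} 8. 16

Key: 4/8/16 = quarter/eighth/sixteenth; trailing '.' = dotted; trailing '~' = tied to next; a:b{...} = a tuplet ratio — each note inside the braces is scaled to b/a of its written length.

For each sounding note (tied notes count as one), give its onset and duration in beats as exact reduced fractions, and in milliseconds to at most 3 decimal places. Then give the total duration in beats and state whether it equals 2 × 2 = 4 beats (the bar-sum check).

1) 0.0ms=0b +540.541ms=2/3b
2) 540.541ms=2/3b +540.541ms=2/3b
3) 1081.081ms=4/3b +540.541ms=2/3b
4) 1621.622ms=2b +115.83ms=1/7b
5) 1737.452ms=15/7b +115.83ms=1/7b
6) 1853.282ms=16/7b +115.83ms=1/7b
7) 1969.112ms=17/7b +115.83ms=1/7b
8) 2084.942ms=18/7b +115.83ms=1/7b
9) 2200.772ms=19/7b +115.83ms=1/7b
10) 2316.602ms=20/7b +115.83ms=1/7b
11) 2432.432ms=3b +608.108ms=3/4b
12) 3040.541ms=15/4b +202.703ms=1/4b
Σ=4b of 4 (74bpm 2/4) — PASS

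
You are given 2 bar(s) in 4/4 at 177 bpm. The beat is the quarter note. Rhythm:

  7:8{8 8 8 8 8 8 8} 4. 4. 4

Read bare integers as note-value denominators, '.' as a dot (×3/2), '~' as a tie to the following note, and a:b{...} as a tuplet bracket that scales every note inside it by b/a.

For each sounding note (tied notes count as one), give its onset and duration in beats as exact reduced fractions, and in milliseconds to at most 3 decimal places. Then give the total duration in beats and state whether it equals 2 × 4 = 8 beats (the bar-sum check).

1) 0.0ms=0b +193.705ms=4/7b
2) 193.705ms=4/7b +193.705ms=4/7b
3) 387.409ms=8/7b +193.705ms=4/7b
4) 581.114ms=12/7b +193.705ms=4/7b
5) 774.818ms=16/7b +193.705ms=4/7b
6) 968.523ms=20/7b +193.705ms=4/7b
7) 1162.228ms=24/7b +193.705ms=4/7b
8) 1355.932ms=4b +508.475ms=3/2b
9) 1864.407ms=11/2b +508.475ms=3/2b
10) 2372.881ms=7b +338.983ms=1b
Σ=8b of 8 (177bpm 4/4) — PASS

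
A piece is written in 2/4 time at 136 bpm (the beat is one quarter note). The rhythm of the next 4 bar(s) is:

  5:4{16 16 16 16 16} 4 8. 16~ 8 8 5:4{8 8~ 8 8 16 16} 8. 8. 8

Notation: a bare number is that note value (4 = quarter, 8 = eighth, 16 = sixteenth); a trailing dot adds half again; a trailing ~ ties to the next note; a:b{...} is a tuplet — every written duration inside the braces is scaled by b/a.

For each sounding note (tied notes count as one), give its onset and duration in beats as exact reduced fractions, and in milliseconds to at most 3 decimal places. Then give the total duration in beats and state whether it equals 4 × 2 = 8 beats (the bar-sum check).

1) 0.0ms=0b +88.235ms=1/5b
2) 88.235ms=1/5b +88.235ms=1/5b
3) 176.471ms=2/5b +88.235ms=1/5b
4) 264.706ms=3/5b +88.235ms=1/5b
5) 352.941ms=4/5b +88.235ms=1/5b
6) 441.176ms=1b +441.176ms=1b
7) 882.353ms=2b +330.882ms=3/4b
8) 1213.235ms=11/4b +330.882ms=3/4b
9) 1544.118ms=7/2b +220.588ms=1/2b
10) 1764.706ms=4b +176.471ms=2/5b
11) 1941.176ms=22/5b +352.941ms=4/5b
12) 2294.118ms=26/5b +176.471ms=2/5b
13) 2470.588ms=28/5b +88.235ms=1/5b
14) 2558.824ms=29/5b +88.235ms=1/5b
15) 2647.059ms=6b +330.882ms=3/4b
16) 2977.941ms=27/4b +330.882ms=3/4b
17) 3308.824ms=15/2b +220.588ms=1/2b
Σ=8b of 8 (136bpm 2/4) — PASS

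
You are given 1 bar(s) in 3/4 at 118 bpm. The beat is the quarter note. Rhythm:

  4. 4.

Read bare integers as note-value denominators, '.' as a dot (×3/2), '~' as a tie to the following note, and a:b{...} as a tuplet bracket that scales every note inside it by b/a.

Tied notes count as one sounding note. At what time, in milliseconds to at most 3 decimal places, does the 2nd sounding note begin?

note 2 onset = 3/2b = 762.712ms

1. 0.0ms @ 0 + 762.712ms (3/2)
2. 762.712ms @ 3/2 + 762.712ms (3/2)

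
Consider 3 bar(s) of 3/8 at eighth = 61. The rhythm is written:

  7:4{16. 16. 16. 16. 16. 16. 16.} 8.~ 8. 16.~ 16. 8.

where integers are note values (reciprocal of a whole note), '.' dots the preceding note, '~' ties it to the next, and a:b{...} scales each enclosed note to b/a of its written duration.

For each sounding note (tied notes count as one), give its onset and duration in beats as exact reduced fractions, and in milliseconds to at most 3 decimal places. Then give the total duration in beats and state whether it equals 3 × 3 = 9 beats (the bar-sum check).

1) 0.0ms=0b +421.546ms=3/7b
2) 421.546ms=3/7b +421.546ms=3/7b
3) 843.091ms=6/7b +421.546ms=3/7b
4) 1264.637ms=9/7b +421.546ms=3/7b
5) 1686.183ms=12/7b +421.546ms=3/7b
6) 2107.728ms=15/7b +421.546ms=3/7b
7) 2529.274ms=18/7b +421.546ms=3/7b
8) 2950.82ms=3b +2950.82ms=3b
9) 5901.639ms=6b +1475.41ms=3/2b
10) 7377.049ms=15/2b +1475.41ms=3/2b
Σ=9b of 9 (61bpm 3/8) — PASS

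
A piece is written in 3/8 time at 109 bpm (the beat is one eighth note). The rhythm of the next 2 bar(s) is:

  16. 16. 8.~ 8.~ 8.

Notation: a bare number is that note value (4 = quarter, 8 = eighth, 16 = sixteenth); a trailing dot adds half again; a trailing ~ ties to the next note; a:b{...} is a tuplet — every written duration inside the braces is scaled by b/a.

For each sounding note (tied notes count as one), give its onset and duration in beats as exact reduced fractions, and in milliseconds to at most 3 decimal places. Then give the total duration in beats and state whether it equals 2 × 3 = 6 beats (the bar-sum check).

1) 0.0ms=0b +412.844ms=3/4b
2) 412.844ms=3/4b +412.844ms=3/4b
3) 825.688ms=3/2b +2477.064ms=9/2b
Σ=6b of 6 (109bpm 3/8) — PASS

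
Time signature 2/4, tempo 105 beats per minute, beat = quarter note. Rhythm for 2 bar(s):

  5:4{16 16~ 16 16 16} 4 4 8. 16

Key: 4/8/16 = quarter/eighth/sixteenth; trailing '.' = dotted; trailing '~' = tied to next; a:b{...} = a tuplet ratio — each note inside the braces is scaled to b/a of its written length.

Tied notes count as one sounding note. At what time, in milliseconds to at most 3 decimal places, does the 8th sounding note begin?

note 8 onset = 15/4b = 2142.857ms

1. 0.0ms @ 0 + 114.286ms (1/5)
2. 114.286ms @ 1/5 + 228.571ms (2/5)
3. 342.857ms @ 3/5 + 114.286ms (1/5)
4. 457.143ms @ 4/5 + 114.286ms (1/5)
5. 571.429ms @ 1 + 571.429ms (1)
6. 1142.857ms @ 2 + 571.429ms (1)
7. 1714.286ms @ 3 + 428.571ms (3/4)
8. 2142.857ms @ 15/4 + 142.857ms (1/4)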